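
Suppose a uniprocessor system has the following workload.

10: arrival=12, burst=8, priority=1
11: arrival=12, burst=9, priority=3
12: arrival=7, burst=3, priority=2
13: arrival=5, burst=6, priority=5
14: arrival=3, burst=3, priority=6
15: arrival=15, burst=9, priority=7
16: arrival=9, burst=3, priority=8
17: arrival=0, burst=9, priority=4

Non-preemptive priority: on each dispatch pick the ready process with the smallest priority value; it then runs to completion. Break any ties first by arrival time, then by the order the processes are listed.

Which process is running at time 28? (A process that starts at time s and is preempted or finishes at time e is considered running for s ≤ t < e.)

Timeline: | 17 0-9 | 12 9-12 | 10 12-20 | 11 20-29 | 13 29-35 | 14 35-38 | 15 38-47 | 16 47-50 |
Completion: 10=20  11=29  12=12  13=35  14=38  15=47  16=50  17=9

11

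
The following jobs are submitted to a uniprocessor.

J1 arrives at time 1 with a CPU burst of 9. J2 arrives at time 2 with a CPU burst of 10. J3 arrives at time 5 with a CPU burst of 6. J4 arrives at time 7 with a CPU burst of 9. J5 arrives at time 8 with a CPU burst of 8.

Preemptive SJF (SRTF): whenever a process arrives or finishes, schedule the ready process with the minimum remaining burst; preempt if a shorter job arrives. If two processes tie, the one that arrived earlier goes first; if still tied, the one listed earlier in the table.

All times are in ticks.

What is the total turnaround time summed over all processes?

Timeline: | idle 0-1 | J1 1-10 | J3 10-16 | J5 16-24 | J4 24-33 | J2 33-43 |
Completion: J1=10  J2=43  J3=16  J4=33  J5=24
Turnaround (C−A): J1=9  J2=41  J3=11  J4=26  J5=16
Turnaround = completion − arrival: J1=9, J2=41, J3=11, J4=26, J5=16
Total turnaround = 9 + 41 + 11 + 26 + 16 = 103

103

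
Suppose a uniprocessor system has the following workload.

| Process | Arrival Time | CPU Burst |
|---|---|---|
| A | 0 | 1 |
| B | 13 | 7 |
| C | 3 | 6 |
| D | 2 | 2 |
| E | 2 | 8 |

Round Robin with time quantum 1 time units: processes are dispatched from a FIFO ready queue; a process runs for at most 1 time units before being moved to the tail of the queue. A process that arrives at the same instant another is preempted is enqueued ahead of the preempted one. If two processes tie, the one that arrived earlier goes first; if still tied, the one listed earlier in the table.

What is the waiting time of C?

Gantt: | A 0-1 | idle 1-2 | D 2-3 | E 3-4 | C 4-5 | D 5-6 | E 6-7 | C 7-8 | E 8-9 | C 9-10 | E 10-11 | C 11-12 | E 12-13 | C 13-14 | B 14-15 | E 15-16 | C 16-17 | B 17-18 | E 18-19 | B 19-20 | E 20-21 | B 21-25 |
Completion: A=1  B=25  C=17  D=6  E=21
Turnaround (C−A): A=1  B=12  C=14  D=4  E=19
Waiting(C) = turnaround − burst = 14 − 6 = 8

8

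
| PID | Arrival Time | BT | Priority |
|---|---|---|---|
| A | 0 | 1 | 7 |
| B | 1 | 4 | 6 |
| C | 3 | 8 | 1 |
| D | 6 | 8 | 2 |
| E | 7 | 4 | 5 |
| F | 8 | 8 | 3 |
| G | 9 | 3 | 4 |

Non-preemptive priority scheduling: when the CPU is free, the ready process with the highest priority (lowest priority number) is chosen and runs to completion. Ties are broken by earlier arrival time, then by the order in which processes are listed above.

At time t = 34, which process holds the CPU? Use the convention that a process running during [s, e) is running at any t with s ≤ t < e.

E

Schedule: | A 0-1 | B 1-5 | C 5-13 | D 13-21 | F 21-29 | G 29-32 | E 32-36 |
Completion: A=1  B=5  C=13  D=21  E=36  F=29  G=32
Turnaround (C−A): A=1  B=4  C=10  D=15  E=29  F=21  G=23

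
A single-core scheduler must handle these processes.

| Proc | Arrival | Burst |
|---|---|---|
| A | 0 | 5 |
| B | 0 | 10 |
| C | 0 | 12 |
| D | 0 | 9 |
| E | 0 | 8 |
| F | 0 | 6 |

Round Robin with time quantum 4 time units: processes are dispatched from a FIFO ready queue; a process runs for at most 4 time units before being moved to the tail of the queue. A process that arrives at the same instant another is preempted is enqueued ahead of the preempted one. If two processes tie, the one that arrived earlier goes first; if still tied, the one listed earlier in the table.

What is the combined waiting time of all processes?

Timeline: | A 0-4 | B 4-8 | C 8-12 | D 12-16 | E 16-20 | F 20-24 | A 24-25 | B 25-29 | C 29-33 | D 33-37 | E 37-41 | F 41-43 | B 43-45 | C 45-49 | D 49-50 |
Completion: A=25  B=45  C=49  D=50  E=41  F=43
Turnaround (C−A): A=25  B=45  C=49  D=50  E=41  F=43
Waiting = turnaround − burst: A=20, B=35, C=37, D=41, E=33, F=37
Total waiting = 20 + 35 + 37 + 41 + 33 + 37 = 203

203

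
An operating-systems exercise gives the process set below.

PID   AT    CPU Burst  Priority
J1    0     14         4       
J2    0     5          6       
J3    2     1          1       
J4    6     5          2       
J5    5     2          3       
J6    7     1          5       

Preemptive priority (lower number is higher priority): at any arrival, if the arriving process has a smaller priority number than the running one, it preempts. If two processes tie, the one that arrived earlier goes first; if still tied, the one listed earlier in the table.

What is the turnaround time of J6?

16

Schedule: | J1 0-2 | J3 2-3 | J1 3-5 | J5 5-6 | J4 6-11 | J5 11-12 | J1 12-22 | J6 22-23 | J2 23-28 |
Completion: J1=22  J2=28  J3=3  J4=11  J5=12  J6=23
Turnaround(J6) = completion − arrival = 23 − 7 = 16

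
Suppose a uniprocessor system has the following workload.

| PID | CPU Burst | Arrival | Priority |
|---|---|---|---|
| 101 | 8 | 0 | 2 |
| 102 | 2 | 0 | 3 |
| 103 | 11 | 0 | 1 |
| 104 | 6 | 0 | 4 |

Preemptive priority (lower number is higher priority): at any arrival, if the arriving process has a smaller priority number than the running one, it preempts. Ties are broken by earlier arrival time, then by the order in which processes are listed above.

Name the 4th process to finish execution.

Schedule: | 103 0-11 | 101 11-19 | 102 19-21 | 104 21-27 |
Completion: 101=19  102=21  103=11  104=27
Turnaround (C−A): 101=19  102=21  103=11  104=27
Finish order: 103 → 101 → 102 → 104

104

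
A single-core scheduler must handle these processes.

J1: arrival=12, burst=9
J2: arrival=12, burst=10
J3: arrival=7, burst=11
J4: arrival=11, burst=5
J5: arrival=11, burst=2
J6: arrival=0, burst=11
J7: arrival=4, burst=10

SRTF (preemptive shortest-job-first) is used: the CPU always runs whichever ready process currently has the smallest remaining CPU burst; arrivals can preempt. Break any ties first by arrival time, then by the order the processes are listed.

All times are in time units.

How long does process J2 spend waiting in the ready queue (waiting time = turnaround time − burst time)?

Gantt: | J6 0-11 | J5 11-13 | J4 13-18 | J1 18-27 | J7 27-37 | J2 37-47 | J3 47-58 |
Completion: J1=27  J2=47  J3=58  J4=18  J5=13  J6=11  J7=37
Waiting(J2) = turnaround − burst = 35 − 10 = 25

25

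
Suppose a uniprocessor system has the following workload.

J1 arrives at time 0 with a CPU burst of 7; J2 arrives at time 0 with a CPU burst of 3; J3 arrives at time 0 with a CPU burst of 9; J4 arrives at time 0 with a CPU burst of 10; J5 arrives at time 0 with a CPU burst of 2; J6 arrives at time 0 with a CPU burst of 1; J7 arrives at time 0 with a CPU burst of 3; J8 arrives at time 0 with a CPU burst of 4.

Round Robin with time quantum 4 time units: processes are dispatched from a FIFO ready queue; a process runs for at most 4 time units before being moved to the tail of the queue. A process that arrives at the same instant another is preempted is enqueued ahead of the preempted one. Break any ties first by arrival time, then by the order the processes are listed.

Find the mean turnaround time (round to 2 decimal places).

24.00

Gantt: | J1 0-4 | J2 4-7 | J3 7-11 | J4 11-15 | J5 15-17 | J6 17-18 | J7 18-21 | J8 21-25 | J1 25-28 | J3 28-32 | J4 32-36 | J3 36-37 | J4 37-39 |
Completion: J1=28  J2=7  J3=37  J4=39  J5=17  J6=18  J7=21  J8=25
Turnaround times: J1=28, J2=7, J3=37, J4=39, J5=17, J6=18, J7=21, J8=25
Average turnaround = (28+7+37+39+17+18+21+25) / 8 = 192/8 = 24.00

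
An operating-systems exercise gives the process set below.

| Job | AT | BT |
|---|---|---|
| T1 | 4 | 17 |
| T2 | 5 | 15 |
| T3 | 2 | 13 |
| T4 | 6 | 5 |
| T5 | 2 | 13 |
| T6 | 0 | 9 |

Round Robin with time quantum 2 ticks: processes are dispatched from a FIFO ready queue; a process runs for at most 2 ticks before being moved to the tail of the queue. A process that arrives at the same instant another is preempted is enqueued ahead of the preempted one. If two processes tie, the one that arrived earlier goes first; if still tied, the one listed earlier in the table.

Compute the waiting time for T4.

28

Schedule: | T6 0-2 | T3 2-4 | T5 4-6 | T6 6-8 | T1 8-10 | T3 10-12 | T2 12-14 | T4 14-16 | T5 16-18 | T6 18-20 | T1 20-22 | T3 22-24 | T2 24-26 | T4 26-28 | T5 28-30 | T6 30-32 | T1 32-34 | T3 34-36 | T2 36-38 | T4 38-39 | T5 39-41 | T6 41-42 | T1 42-44 | T3 44-46 | T2 46-48 | T5 48-50 | T1 50-52 | T3 52-54 | T2 54-56 | T5 56-58 | T1 58-60 | T3 60-61 | T2 61-63 | T5 63-64 | T1 64-66 | T2 66-68 | T1 68-70 | T2 70-71 | T1 71-72 |
Completion: T1=72  T2=71  T3=61  T4=39  T5=64  T6=42
Turnaround (C−A): T1=68  T2=66  T3=59  T4=33  T5=62  T6=42
Waiting(T4) = turnaround − burst = 33 − 5 = 28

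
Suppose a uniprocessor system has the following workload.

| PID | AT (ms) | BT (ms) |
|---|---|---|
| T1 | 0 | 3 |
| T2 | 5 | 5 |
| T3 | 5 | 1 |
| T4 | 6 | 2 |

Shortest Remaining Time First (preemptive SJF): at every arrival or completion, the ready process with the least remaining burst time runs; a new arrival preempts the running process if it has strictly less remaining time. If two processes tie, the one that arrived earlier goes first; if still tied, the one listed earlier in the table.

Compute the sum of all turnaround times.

14

Schedule: | T1 0-3 | idle 3-5 | T3 5-6 | T4 6-8 | T2 8-13 |
Completion: T1=3  T2=13  T3=6  T4=8
Turnaround (C−A): T1=3  T2=8  T3=1  T4=2
Turnaround = completion − arrival: T1=3, T2=8, T3=1, T4=2
Total turnaround = 3 + 8 + 1 + 2 = 14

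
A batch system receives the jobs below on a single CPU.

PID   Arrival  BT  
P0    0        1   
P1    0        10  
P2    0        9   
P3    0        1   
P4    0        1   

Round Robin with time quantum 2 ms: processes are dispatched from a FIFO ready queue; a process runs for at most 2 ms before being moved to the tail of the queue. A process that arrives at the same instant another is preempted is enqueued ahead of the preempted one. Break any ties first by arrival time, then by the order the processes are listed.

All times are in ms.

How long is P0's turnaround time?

Timeline: | P0 0-1 | P1 1-3 | P2 3-5 | P3 5-6 | P4 6-7 | P1 7-9 | P2 9-11 | P1 11-13 | P2 13-15 | P1 15-17 | P2 17-19 | P1 19-21 | P2 21-22 |
Completion: P0=1  P1=21  P2=22  P3=6  P4=7
Turnaround(P0) = completion − arrival = 1 − 0 = 1

1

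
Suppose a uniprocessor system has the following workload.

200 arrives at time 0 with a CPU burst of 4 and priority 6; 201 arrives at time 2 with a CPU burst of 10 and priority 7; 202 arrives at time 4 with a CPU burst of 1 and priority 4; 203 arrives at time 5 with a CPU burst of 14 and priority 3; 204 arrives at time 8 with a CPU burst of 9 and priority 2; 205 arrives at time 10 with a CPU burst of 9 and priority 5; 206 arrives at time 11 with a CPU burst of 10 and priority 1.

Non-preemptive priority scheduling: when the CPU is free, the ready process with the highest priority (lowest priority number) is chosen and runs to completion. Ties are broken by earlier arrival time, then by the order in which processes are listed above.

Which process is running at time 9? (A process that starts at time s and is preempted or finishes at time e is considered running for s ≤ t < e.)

203

Schedule: | 200 0-4 | 202 4-5 | 203 5-19 | 206 19-29 | 204 29-38 | 205 38-47 | 201 47-57 |
Completion: 200=4  201=57  202=5  203=19  204=38  205=47  206=29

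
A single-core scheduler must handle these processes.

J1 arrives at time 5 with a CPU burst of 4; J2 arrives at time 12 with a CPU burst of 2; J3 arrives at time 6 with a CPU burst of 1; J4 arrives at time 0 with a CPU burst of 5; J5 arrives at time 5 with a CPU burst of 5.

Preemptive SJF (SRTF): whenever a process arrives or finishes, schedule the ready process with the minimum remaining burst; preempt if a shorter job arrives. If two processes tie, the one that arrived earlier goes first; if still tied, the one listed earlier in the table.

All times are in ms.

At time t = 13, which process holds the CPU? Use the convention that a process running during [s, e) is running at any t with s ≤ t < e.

J2

Schedule: | J4 0-5 | J1 5-6 | J3 6-7 | J1 7-10 | J5 10-12 | J2 12-14 | J5 14-17 |
Completion: J1=10  J2=14  J3=7  J4=5  J5=17
Turnaround (C−A): J1=5  J2=2  J3=1  J4=5  J5=12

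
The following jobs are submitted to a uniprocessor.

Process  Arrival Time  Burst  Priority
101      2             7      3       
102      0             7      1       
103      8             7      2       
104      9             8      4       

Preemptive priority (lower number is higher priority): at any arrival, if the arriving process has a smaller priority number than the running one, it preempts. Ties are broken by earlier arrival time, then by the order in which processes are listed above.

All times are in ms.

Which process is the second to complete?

Gantt: | 102 0-7 | 101 7-8 | 103 8-15 | 101 15-21 | 104 21-29 |
Completion: 101=21  102=7  103=15  104=29
Turnaround (C−A): 101=19  102=7  103=7  104=20
Finish order: 102 → 103 → 101 → 104

103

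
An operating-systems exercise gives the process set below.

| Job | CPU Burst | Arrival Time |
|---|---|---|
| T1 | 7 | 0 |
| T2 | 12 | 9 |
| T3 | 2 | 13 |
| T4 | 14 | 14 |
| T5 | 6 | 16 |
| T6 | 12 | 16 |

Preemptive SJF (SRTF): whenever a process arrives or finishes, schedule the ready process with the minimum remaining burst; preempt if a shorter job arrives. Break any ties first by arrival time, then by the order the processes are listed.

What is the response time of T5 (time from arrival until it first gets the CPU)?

Schedule: | T1 0-7 | idle 7-9 | T2 9-13 | T3 13-15 | T2 15-16 | T5 16-22 | T2 22-29 | T6 29-41 | T4 41-55 |
Completion: T1=7  T2=29  T3=15  T4=55  T5=22  T6=41
Response(T5) = first start − arrival = 16 − 16 = 0

0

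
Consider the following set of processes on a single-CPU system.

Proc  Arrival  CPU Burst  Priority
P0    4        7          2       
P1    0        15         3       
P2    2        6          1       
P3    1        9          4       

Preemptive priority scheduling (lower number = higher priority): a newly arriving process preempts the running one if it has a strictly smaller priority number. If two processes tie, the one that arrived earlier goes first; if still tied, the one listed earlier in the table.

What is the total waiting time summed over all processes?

44

Timeline: | P1 0-2 | P2 2-8 | P0 8-15 | P1 15-28 | P3 28-37 |
Completion: P0=15  P1=28  P2=8  P3=37
Turnaround (C−A): P0=11  P1=28  P2=6  P3=36
Waiting = turnaround − burst: P0=4, P1=13, P2=0, P3=27
Total waiting = 4 + 13 + 0 + 27 = 44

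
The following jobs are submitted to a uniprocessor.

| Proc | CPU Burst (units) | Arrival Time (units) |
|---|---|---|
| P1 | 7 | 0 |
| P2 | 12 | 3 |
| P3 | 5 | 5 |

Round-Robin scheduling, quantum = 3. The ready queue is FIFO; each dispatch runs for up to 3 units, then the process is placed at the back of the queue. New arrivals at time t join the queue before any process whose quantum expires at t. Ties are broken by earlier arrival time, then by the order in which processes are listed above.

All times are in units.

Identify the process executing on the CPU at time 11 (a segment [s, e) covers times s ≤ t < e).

P3

Gantt: | P1 0-3 | P2 3-6 | P1 6-9 | P3 9-12 | P2 12-15 | P1 15-16 | P3 16-18 | P2 18-24 |
Completion: P1=16  P2=24  P3=18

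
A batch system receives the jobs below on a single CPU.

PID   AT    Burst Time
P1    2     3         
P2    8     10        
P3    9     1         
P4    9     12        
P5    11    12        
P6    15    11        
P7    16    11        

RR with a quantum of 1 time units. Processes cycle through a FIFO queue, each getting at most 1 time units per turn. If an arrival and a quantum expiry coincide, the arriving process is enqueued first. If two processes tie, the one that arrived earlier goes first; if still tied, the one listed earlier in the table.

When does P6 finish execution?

64

Schedule: | idle 0-2 | P1 2-5 | idle 5-8 | P2 8-9 | P3 9-10 | P4 10-11 | P2 11-12 | P5 12-13 | P4 13-14 | P2 14-15 | P5 15-16 | P4 16-17 | P6 17-18 | P2 18-19 | P7 19-20 | P5 20-21 | P4 21-22 | P6 22-23 | P2 23-24 | P7 24-25 | P5 25-26 | P4 26-27 | P6 27-28 | P2 28-29 | P7 29-30 | P5 30-31 | P4 31-32 | P6 32-33 | P2 33-34 | P7 34-35 | P5 35-36 | P4 36-37 | P6 37-38 | P2 38-39 | P7 39-40 | P5 40-41 | P4 41-42 | P6 42-43 | P2 43-44 | P7 44-45 | P5 45-46 | P4 46-47 | P6 47-48 | P2 48-49 | P7 49-50 | P5 50-51 | P4 51-52 | P6 52-53 | P7 53-54 | P5 54-55 | P4 55-56 | P6 56-57 | P7 57-58 | P5 58-59 | P4 59-60 | P6 60-61 | P7 61-62 | P5 62-63 | P6 63-64 | P7 64-65 |
Completion: P1=5  P2=49  P3=10  P4=60  P5=63  P6=64  P7=65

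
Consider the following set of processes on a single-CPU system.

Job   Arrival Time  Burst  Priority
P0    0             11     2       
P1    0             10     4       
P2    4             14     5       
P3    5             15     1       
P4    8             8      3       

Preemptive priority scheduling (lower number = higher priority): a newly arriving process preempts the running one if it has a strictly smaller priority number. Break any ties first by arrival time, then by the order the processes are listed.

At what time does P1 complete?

Timeline: | P0 0-5 | P3 5-20 | P0 20-26 | P4 26-34 | P1 34-44 | P2 44-58 |
Completion: P0=26  P1=44  P2=58  P3=20  P4=34
Turnaround (C−A): P0=26  P1=44  P2=54  P3=15  P4=26

44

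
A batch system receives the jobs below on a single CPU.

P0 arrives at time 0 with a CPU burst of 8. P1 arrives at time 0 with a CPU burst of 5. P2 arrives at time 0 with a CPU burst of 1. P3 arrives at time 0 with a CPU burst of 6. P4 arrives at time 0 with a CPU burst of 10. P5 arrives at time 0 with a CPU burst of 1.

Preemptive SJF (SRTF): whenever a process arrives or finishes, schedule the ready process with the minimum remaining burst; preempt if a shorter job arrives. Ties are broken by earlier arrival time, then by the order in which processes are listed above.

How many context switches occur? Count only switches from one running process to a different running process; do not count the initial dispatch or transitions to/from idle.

5

Gantt: | P2 0-1 | P5 1-2 | P1 2-7 | P3 7-13 | P0 13-21 | P4 21-31 |
Completion: P0=21  P1=7  P2=1  P3=13  P4=31  P5=2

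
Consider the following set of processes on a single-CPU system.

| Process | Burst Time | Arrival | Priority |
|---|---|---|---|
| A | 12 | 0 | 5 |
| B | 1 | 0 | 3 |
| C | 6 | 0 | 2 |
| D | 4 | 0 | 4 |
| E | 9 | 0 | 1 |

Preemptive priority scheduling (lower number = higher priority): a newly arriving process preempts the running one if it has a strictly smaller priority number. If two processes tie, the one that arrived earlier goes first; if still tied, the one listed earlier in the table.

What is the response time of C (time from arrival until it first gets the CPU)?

Timeline: | E 0-9 | C 9-15 | B 15-16 | D 16-20 | A 20-32 |
Completion: A=32  B=16  C=15  D=20  E=9
Turnaround (C−A): A=32  B=16  C=15  D=20  E=9
Response(C) = first start − arrival = 9 − 0 = 9

9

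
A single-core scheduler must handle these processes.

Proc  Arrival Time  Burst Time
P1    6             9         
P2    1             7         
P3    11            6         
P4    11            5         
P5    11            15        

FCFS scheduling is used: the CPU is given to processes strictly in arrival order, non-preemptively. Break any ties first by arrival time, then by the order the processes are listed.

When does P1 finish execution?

17

Gantt: | idle 0-1 | P2 1-8 | P1 8-17 | P3 17-23 | P4 23-28 | P5 28-43 |
Completion: P1=17  P2=8  P3=23  P4=28  P5=43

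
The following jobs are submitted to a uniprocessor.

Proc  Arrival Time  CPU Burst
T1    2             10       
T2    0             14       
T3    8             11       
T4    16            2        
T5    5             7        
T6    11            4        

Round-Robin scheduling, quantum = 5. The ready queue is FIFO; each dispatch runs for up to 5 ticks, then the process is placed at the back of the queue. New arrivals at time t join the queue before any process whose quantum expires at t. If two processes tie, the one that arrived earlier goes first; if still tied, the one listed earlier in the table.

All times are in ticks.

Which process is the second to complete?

Gantt: | T2 0-5 | T1 5-10 | T5 10-15 | T2 15-20 | T3 20-25 | T1 25-30 | T6 30-34 | T5 34-36 | T4 36-38 | T2 38-42 | T3 42-48 |
Completion: T1=30  T2=42  T3=48  T4=38  T5=36  T6=34
Finish order: T1 → T6 → T5 → T4 → T2 → T3

T6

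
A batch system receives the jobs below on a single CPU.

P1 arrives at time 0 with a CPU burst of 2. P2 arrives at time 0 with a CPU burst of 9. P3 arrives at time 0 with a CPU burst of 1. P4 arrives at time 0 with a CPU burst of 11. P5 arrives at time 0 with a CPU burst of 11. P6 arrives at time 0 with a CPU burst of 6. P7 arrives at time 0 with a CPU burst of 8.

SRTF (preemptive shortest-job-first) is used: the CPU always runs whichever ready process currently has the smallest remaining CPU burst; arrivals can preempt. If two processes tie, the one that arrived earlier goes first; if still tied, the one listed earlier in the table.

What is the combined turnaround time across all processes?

Schedule: | P3 0-1 | P1 1-3 | P6 3-9 | P7 9-17 | P2 17-26 | P4 26-37 | P5 37-48 |
Completion: P1=3  P2=26  P3=1  P4=37  P5=48  P6=9  P7=17
Turnaround = completion − arrival: P1=3, P2=26, P3=1, P4=37, P5=48, P6=9, P7=17
Total turnaround = 3 + 26 + 1 + 37 + 48 + 9 + 17 = 141

141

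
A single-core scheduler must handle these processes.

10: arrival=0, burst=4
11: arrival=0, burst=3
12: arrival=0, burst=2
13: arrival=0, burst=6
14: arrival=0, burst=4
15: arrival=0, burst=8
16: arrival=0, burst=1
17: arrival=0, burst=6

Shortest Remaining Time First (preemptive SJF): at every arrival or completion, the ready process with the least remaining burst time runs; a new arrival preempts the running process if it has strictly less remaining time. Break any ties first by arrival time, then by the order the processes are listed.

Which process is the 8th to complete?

Gantt: | 16 0-1 | 12 1-3 | 11 3-6 | 10 6-10 | 14 10-14 | 13 14-20 | 17 20-26 | 15 26-34 |
Completion: 10=10  11=6  12=3  13=20  14=14  15=34  16=1  17=26
Turnaround (C−A): 10=10  11=6  12=3  13=20  14=14  15=34  16=1  17=26
Finish order: 16 → 12 → 11 → 10 → 14 → 13 → 17 → 15

15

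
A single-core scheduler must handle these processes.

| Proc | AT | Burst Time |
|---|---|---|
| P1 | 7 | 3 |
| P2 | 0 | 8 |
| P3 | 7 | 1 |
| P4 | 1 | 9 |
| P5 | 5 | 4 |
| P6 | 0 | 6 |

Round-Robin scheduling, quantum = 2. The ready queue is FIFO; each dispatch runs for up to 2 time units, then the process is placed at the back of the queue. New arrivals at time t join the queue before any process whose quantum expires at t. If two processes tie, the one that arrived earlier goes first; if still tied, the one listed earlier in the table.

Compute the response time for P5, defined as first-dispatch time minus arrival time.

5

Timeline: | P2 0-2 | P6 2-4 | P4 4-6 | P2 6-8 | P6 8-10 | P5 10-12 | P4 12-14 | P1 14-16 | P3 16-17 | P2 17-19 | P6 19-21 | P5 21-23 | P4 23-25 | P1 25-26 | P2 26-28 | P4 28-31 |
Completion: P1=26  P2=28  P3=17  P4=31  P5=23  P6=21
Response(P5) = first start − arrival = 10 − 5 = 5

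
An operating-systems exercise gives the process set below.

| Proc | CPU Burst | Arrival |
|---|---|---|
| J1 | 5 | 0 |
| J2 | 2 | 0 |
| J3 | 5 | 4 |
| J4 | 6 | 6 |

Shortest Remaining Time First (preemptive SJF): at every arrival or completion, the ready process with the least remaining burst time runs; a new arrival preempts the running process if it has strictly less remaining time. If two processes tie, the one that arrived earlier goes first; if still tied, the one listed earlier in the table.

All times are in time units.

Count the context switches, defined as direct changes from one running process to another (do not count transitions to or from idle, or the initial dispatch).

Gantt: | J2 0-2 | J1 2-7 | J3 7-12 | J4 12-18 |
Completion: J1=7  J2=2  J3=12  J4=18

3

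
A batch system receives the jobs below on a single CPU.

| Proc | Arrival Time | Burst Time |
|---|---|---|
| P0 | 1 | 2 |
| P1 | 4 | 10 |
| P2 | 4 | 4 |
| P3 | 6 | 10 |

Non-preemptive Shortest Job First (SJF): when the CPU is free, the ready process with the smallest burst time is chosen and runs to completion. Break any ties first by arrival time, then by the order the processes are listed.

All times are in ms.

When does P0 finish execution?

3

Timeline: | idle 0-1 | P0 1-3 | idle 3-4 | P2 4-8 | P1 8-18 | P3 18-28 |
Completion: P0=3  P1=18  P2=8  P3=28
Turnaround (C−A): P0=2  P1=14  P2=4  P3=22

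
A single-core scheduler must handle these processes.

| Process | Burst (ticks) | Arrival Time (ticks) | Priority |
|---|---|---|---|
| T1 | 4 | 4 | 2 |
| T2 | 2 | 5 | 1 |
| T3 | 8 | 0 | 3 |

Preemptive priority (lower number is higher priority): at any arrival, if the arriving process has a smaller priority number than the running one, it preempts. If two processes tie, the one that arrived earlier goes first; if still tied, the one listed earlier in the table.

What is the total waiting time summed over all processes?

8

Gantt: | T3 0-4 | T1 4-5 | T2 5-7 | T1 7-10 | T3 10-14 |
Completion: T1=10  T2=7  T3=14
Waiting = turnaround − burst: T1=2, T2=0, T3=6
Total waiting = 2 + 0 + 6 = 8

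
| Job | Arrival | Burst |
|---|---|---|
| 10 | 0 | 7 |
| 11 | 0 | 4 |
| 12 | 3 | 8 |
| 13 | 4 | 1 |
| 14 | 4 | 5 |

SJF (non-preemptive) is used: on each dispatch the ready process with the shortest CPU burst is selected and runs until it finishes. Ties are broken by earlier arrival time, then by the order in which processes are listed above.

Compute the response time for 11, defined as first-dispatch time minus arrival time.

0

Timeline: | 11 0-4 | 13 4-5 | 14 5-10 | 10 10-17 | 12 17-25 |
Completion: 10=17  11=4  12=25  13=5  14=10
Turnaround (C−A): 10=17  11=4  12=22  13=1  14=6
Response(11) = first start − arrival = 0 − 0 = 0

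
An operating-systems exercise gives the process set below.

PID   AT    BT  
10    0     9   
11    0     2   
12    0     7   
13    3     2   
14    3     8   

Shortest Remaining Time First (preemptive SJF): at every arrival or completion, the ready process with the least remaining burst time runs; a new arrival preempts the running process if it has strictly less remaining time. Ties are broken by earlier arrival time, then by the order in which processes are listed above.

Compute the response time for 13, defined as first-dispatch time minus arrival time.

0

Gantt: | 11 0-2 | 12 2-3 | 13 3-5 | 12 5-11 | 14 11-19 | 10 19-28 |
Completion: 10=28  11=2  12=11  13=5  14=19
Response(13) = first start − arrival = 3 − 3 = 0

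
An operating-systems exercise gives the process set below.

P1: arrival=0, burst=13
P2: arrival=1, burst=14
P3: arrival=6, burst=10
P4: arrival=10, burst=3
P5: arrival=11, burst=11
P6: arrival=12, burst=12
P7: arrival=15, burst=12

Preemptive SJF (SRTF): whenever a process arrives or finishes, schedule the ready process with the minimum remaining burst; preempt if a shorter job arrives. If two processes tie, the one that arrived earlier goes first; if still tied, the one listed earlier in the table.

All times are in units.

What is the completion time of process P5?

Schedule: | P1 0-13 | P4 13-16 | P3 16-26 | P5 26-37 | P6 37-49 | P7 49-61 | P2 61-75 |
Completion: P1=13  P2=75  P3=26  P4=16  P5=37  P6=49  P7=61
Turnaround (C−A): P1=13  P2=74  P3=20  P4=6  P5=26  P6=37  P7=46

37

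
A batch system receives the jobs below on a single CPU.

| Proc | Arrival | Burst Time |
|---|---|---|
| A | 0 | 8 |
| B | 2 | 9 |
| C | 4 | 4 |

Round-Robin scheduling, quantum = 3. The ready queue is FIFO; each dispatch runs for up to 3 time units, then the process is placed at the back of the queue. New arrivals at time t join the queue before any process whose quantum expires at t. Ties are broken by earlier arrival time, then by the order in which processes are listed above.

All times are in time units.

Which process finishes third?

Timeline: | A 0-3 | B 3-6 | A 6-9 | C 9-12 | B 12-15 | A 15-17 | C 17-18 | B 18-21 |
Completion: A=17  B=21  C=18
Turnaround (C−A): A=17  B=19  C=14
Finish order: A → C → B

B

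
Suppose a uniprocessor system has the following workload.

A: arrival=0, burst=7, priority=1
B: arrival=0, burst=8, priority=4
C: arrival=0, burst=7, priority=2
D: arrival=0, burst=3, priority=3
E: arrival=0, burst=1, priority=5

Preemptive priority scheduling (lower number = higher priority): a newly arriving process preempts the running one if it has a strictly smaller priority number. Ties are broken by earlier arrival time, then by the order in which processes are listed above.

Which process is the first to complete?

Gantt: | A 0-7 | C 7-14 | D 14-17 | B 17-25 | E 25-26 |
Completion: A=7  B=25  C=14  D=17  E=26
Finish order: A → C → D → B → E

A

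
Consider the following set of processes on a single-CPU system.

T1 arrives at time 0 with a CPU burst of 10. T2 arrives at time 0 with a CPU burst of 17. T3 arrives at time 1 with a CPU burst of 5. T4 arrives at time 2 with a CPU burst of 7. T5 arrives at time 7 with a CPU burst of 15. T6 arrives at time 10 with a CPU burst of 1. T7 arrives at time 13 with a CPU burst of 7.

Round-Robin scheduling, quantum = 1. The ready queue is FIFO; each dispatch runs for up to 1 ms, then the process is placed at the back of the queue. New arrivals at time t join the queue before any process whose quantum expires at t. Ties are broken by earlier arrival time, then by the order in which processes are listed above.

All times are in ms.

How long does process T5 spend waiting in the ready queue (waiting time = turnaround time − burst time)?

40

Timeline: | T1 0-1 | T2 1-2 | T3 2-3 | T1 3-4 | T4 4-5 | T2 5-6 | T3 6-7 | T1 7-8 | T4 8-9 | T2 9-10 | T5 10-11 | T3 11-12 | T1 12-13 | T4 13-14 | T6 14-15 | T2 15-16 | T5 16-17 | T3 17-18 | T7 18-19 | T1 19-20 | T4 20-21 | T2 21-22 | T5 22-23 | T3 23-24 | T7 24-25 | T1 25-26 | T4 26-27 | T2 27-28 | T5 28-29 | T7 29-30 | T1 30-31 | T4 31-32 | T2 32-33 | T5 33-34 | T7 34-35 | T1 35-36 | T4 36-37 | T2 37-38 | T5 38-39 | T7 39-40 | T1 40-41 | T2 41-42 | T5 42-43 | T7 43-44 | T1 44-45 | T2 45-46 | T5 46-47 | T7 47-48 | T2 48-49 | T5 49-50 | T2 50-51 | T5 51-52 | T2 52-53 | T5 53-54 | T2 54-55 | T5 55-56 | T2 56-57 | T5 57-58 | T2 58-59 | T5 59-60 | T2 60-61 | T5 61-62 |
Completion: T1=45  T2=61  T3=24  T4=37  T5=62  T6=15  T7=48
Turnaround (C−A): T1=45  T2=61  T3=23  T4=35  T5=55  T6=5  T7=35
Waiting(T5) = turnaround − burst = 55 − 15 = 40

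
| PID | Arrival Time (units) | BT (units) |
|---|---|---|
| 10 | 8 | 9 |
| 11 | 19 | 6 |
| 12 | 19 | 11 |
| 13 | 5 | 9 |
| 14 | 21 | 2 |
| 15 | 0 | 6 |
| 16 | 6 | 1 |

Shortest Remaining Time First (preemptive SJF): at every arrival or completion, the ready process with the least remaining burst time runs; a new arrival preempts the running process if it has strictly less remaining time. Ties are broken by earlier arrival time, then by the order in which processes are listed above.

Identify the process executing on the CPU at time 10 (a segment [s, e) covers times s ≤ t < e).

Gantt: | 15 0-6 | 16 6-7 | 13 7-16 | 10 16-21 | 14 21-23 | 10 23-27 | 11 27-33 | 12 33-44 |
Completion: 10=27  11=33  12=44  13=16  14=23  15=6  16=7
Turnaround (C−A): 10=19  11=14  12=25  13=11  14=2  15=6  16=1

13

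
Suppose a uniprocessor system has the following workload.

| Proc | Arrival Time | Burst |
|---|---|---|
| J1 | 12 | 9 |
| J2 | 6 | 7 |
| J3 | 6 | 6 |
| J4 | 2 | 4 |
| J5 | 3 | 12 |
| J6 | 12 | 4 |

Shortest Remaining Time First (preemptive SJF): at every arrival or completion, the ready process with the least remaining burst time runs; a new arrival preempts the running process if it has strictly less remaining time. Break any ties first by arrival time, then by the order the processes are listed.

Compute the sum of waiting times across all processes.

Timeline: | idle 0-2 | J4 2-6 | J3 6-12 | J6 12-16 | J2 16-23 | J1 23-32 | J5 32-44 |
Completion: J1=32  J2=23  J3=12  J4=6  J5=44  J6=16
Turnaround (C−A): J1=20  J2=17  J3=6  J4=4  J5=41  J6=4
Waiting = turnaround − burst: J1=11, J2=10, J3=0, J4=0, J5=29, J6=0
Total waiting = 11 + 10 + 0 + 0 + 29 + 0 = 50

50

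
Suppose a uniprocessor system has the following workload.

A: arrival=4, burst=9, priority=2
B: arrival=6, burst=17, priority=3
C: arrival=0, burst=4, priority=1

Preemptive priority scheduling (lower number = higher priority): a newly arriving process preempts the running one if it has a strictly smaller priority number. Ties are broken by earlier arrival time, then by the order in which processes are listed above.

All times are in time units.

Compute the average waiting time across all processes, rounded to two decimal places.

Timeline: | C 0-4 | A 4-13 | B 13-30 |
Completion: A=13  B=30  C=4
Waiting times: A=0, B=7, C=0
Average waiting = (0+7+0) / 3 = 7/3 = 2.33

2.33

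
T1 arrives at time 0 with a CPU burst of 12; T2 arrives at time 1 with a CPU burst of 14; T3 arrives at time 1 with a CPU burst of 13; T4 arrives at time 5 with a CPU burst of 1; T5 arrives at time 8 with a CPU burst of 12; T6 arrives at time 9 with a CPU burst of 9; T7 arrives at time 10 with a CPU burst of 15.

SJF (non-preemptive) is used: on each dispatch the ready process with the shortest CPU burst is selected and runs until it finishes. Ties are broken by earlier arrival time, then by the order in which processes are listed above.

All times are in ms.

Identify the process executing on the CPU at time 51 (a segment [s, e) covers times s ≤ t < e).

Gantt: | T1 0-12 | T4 12-13 | T6 13-22 | T5 22-34 | T3 34-47 | T2 47-61 | T7 61-76 |
Completion: T1=12  T2=61  T3=47  T4=13  T5=34  T6=22  T7=76
Turnaround (C−A): T1=12  T2=60  T3=46  T4=8  T5=26  T6=13  T7=66

T2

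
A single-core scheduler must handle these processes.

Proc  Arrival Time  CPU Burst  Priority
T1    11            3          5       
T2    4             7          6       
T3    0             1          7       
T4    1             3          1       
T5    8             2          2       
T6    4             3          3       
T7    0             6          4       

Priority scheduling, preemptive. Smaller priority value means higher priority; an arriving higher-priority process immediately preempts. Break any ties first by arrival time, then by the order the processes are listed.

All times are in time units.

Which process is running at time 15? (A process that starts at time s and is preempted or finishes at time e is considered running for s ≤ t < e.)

Gantt: | T7 0-1 | T4 1-4 | T6 4-7 | T7 7-8 | T5 8-10 | T7 10-14 | T1 14-17 | T2 17-24 | T3 24-25 |
Completion: T1=17  T2=24  T3=25  T4=4  T5=10  T6=7  T7=14

T1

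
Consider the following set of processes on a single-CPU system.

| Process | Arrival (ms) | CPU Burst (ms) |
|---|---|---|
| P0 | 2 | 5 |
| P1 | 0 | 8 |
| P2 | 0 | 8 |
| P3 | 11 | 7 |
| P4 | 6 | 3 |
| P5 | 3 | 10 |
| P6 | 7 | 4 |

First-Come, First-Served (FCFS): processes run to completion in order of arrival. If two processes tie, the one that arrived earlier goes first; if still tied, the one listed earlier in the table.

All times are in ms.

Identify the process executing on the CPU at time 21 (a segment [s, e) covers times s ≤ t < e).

Schedule: | P1 0-8 | P2 8-16 | P0 16-21 | P5 21-31 | P4 31-34 | P6 34-38 | P3 38-45 |
Completion: P0=21  P1=8  P2=16  P3=45  P4=34  P5=31  P6=38

P5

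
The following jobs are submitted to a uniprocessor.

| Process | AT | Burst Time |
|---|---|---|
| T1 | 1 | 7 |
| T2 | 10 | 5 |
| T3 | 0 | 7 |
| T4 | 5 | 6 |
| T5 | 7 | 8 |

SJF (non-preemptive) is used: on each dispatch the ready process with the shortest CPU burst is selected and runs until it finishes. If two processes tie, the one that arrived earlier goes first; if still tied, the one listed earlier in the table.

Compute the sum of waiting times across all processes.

Schedule: | T3 0-7 | T4 7-13 | T2 13-18 | T1 18-25 | T5 25-33 |
Completion: T1=25  T2=18  T3=7  T4=13  T5=33
Turnaround (C−A): T1=24  T2=8  T3=7  T4=8  T5=26
Waiting = turnaround − burst: T1=17, T2=3, T3=0, T4=2, T5=18
Total waiting = 17 + 3 + 0 + 2 + 18 = 40

40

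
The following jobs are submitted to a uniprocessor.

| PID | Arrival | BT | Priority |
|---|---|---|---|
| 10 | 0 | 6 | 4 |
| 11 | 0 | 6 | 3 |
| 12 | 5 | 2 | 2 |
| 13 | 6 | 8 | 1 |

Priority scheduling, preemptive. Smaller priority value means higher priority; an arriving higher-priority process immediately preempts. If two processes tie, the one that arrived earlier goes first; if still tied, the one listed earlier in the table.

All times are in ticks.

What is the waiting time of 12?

8

Timeline: | 11 0-5 | 12 5-6 | 13 6-14 | 12 14-15 | 11 15-16 | 10 16-22 |
Completion: 10=22  11=16  12=15  13=14
Turnaround (C−A): 10=22  11=16  12=10  13=8
Waiting(12) = turnaround − burst = 10 − 2 = 8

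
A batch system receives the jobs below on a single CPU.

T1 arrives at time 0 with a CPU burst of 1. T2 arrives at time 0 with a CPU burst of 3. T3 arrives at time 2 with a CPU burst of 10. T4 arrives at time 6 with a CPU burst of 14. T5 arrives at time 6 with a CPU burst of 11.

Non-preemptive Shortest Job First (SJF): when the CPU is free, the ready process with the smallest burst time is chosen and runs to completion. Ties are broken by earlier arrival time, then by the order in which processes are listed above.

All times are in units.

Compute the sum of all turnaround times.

Gantt: | T1 0-1 | T2 1-4 | T3 4-14 | T5 14-25 | T4 25-39 |
Completion: T1=1  T2=4  T3=14  T4=39  T5=25
Turnaround (C−A): T1=1  T2=4  T3=12  T4=33  T5=19
Turnaround = completion − arrival: T1=1, T2=4, T3=12, T4=33, T5=19
Total turnaround = 1 + 4 + 12 + 33 + 19 = 69

69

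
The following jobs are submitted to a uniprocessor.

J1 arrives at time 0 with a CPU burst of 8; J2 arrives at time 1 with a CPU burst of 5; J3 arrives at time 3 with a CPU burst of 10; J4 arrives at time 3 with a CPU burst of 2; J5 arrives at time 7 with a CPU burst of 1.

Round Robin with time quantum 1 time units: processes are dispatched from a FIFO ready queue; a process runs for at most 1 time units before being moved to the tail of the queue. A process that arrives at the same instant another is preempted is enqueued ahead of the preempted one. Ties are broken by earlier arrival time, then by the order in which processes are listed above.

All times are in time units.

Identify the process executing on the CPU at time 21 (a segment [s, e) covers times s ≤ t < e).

J1

Gantt: | J1 0-1 | J2 1-2 | J1 2-3 | J2 3-4 | J3 4-5 | J4 5-6 | J1 6-7 | J2 7-8 | J3 8-9 | J4 9-10 | J5 10-11 | J1 11-12 | J2 12-13 | J3 13-14 | J1 14-15 | J2 15-16 | J3 16-17 | J1 17-18 | J3 18-19 | J1 19-20 | J3 20-21 | J1 21-22 | J3 22-26 |
Completion: J1=22  J2=16  J3=26  J4=10  J5=11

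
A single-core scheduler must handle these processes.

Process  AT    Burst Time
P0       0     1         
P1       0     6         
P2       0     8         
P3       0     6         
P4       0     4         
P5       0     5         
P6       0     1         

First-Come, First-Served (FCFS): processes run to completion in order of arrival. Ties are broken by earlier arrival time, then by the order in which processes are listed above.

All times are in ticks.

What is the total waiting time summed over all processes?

Schedule: | P0 0-1 | P1 1-7 | P2 7-15 | P3 15-21 | P4 21-25 | P5 25-30 | P6 30-31 |
Completion: P0=1  P1=7  P2=15  P3=21  P4=25  P5=30  P6=31
Turnaround (C−A): P0=1  P1=7  P2=15  P3=21  P4=25  P5=30  P6=31
Waiting = turnaround − burst: P0=0, P1=1, P2=7, P3=15, P4=21, P5=25, P6=30
Total waiting = 0 + 1 + 7 + 15 + 21 + 25 + 30 = 99

99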